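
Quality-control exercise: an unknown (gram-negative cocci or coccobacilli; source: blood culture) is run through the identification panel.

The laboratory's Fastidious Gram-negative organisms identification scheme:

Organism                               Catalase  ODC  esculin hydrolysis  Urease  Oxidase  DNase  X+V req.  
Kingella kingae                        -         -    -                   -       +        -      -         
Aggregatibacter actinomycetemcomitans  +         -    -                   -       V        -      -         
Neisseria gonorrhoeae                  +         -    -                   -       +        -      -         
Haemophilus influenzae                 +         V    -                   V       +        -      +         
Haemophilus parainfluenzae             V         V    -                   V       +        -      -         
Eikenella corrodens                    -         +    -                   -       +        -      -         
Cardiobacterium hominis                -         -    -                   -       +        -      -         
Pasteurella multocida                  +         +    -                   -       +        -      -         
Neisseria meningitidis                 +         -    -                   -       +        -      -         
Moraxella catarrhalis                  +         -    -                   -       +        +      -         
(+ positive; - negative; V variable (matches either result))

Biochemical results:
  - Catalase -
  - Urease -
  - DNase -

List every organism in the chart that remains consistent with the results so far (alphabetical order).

Cardiobacterium hominis, Eikenella corrodens, Haemophilus parainfluenzae, Kingella kingae

DNase -: excludes Moraxella catarrhalis — 9 left.
Urease -: all 9 remaining candidates are consistent.
Catalase -: excludes 5 organisms — 4 left.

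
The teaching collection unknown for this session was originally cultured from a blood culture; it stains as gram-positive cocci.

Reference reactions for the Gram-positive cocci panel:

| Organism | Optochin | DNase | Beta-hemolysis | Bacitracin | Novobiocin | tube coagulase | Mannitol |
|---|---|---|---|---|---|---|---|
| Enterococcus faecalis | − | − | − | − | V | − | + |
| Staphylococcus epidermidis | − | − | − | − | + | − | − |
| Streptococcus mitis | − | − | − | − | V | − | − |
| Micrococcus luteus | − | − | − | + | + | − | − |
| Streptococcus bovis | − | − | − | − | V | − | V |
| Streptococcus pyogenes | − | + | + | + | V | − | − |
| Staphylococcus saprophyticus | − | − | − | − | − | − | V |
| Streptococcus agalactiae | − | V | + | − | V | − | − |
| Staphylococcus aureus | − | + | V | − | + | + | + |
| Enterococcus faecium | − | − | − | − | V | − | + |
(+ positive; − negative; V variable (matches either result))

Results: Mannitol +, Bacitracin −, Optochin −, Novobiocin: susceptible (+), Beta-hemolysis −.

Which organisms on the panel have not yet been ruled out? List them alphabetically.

Enterococcus faecalis, Enterococcus faecium, Staphylococcus aureus, Streptococcus bovis

Novobiocin +: excludes Staphylococcus saprophyticus — 9 left.
Bacitracin −: excludes Micrococcus luteus, Streptococcus pyogenes — 7 left.
Beta-hemolysis −: excludes Streptococcus agalactiae — 6 left.
Optochin −: all 6 remaining candidates are consistent.
Mannitol +: excludes Staphylococcus epidermidis, Streptococcus mitis — 4 left.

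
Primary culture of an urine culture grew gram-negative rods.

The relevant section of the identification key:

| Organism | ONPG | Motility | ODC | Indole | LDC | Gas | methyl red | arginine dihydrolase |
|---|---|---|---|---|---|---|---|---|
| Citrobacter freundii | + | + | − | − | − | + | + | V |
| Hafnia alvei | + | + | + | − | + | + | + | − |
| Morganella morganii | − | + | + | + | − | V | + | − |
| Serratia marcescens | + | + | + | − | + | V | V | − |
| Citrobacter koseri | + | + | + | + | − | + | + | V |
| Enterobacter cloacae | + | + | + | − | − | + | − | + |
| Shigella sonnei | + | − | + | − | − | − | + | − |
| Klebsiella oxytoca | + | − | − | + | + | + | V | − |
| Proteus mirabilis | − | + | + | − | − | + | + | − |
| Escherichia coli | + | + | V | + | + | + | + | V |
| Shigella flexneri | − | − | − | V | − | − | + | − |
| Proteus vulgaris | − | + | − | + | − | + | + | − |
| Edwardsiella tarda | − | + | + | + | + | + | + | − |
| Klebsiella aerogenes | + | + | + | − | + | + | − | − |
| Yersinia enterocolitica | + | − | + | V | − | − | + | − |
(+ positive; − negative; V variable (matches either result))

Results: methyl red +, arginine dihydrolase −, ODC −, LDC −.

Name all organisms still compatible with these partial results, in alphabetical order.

ODC −: excludes 10 organisms — 5 left.
methyl red +: all 5 remaining candidates are consistent.
arginine dihydrolase −: all 5 remaining candidates are consistent.
LDC −: excludes Klebsiella oxytoca, Escherichia coli — 3 left.

Citrobacter freundii, Proteus vulgaris, Shigella flexneri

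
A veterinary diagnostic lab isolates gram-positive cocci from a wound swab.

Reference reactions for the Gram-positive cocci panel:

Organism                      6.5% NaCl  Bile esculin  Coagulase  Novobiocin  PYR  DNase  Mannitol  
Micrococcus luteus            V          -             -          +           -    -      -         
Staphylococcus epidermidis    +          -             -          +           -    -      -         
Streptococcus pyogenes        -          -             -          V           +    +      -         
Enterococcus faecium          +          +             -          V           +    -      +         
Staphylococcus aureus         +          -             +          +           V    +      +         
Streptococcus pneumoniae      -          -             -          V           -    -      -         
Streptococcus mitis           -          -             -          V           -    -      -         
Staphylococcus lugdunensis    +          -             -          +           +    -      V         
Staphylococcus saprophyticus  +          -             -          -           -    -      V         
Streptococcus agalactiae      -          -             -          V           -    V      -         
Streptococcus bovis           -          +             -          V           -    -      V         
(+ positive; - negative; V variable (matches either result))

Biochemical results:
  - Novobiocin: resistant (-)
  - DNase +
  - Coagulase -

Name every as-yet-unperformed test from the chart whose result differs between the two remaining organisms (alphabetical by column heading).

PYR

DNase +: excludes 8 organisms — 3 left.
Novobiocin -: excludes Staphylococcus aureus — 2 left.
Coagulase -: all 2 remaining candidates are consistent.
Two candidates remain: Streptococcus agalactiae and Streptococcus pyogenes.
  6.5% NaCl: - vs - — same for both, does not separate.
  Bile esculin: - vs - — same for both, does not separate.
  PYR: Streptococcus agalactiae -, Streptococcus pyogenes + — discriminates.
  Mannitol: - vs - — same for both, does not separate.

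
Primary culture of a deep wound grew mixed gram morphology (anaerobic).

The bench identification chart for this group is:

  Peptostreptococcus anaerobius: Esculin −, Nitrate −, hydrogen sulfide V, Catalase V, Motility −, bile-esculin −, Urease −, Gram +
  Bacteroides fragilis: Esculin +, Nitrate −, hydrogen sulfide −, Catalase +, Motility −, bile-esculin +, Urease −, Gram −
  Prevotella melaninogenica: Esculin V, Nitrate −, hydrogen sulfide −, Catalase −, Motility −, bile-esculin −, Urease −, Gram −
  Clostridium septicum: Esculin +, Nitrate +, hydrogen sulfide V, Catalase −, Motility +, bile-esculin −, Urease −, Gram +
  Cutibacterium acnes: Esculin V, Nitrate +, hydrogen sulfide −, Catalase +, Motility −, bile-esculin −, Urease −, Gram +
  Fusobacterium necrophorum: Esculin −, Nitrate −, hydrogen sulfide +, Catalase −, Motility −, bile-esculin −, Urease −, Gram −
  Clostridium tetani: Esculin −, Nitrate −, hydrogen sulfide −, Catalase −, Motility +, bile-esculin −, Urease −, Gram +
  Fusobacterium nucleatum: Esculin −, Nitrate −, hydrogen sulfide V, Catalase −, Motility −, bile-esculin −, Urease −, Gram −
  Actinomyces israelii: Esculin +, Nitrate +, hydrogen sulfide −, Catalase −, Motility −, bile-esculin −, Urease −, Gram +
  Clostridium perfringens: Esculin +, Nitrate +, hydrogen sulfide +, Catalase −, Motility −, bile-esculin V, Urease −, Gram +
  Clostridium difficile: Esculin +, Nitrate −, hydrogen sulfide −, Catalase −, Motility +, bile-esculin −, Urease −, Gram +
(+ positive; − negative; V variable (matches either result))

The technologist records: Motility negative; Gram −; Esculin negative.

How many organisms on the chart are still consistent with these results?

3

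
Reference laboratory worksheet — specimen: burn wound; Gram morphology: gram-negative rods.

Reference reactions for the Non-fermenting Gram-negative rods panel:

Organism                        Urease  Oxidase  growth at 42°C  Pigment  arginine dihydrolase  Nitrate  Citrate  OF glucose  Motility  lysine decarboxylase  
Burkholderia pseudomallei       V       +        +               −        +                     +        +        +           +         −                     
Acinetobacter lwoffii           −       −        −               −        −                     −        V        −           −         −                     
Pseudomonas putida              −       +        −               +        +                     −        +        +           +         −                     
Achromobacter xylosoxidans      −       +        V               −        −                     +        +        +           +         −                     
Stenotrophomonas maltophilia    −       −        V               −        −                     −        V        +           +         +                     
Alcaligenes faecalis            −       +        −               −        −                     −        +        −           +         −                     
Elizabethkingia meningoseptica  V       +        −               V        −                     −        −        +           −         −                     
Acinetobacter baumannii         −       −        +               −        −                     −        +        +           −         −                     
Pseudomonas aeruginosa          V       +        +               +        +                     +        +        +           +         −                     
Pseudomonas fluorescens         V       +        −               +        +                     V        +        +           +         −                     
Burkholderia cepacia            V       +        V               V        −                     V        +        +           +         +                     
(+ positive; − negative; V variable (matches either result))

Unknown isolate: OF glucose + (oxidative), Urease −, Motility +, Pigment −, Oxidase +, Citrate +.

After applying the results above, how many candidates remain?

Urease −: all 11 remaining candidates are consistent.
Motility +: excludes Acinetobacter lwoffii, Elizabethkingia meningoseptica, Acinetobacter baumannii — 8 left.
OF glucose +: excludes Alcaligenes faecalis — 7 left.
Oxidase +: excludes Stenotrophomonas maltophilia — 6 left.
Citrate +: all 6 remaining candidates are consistent.
Pigment −: excludes Pseudomonas putida, Pseudomonas aeruginosa, Pseudomonas fluorescens — 3 left.
Still consistent: Achromobacter xylosoxidans, Burkholderia cepacia, Burkholderia pseudomallei.

3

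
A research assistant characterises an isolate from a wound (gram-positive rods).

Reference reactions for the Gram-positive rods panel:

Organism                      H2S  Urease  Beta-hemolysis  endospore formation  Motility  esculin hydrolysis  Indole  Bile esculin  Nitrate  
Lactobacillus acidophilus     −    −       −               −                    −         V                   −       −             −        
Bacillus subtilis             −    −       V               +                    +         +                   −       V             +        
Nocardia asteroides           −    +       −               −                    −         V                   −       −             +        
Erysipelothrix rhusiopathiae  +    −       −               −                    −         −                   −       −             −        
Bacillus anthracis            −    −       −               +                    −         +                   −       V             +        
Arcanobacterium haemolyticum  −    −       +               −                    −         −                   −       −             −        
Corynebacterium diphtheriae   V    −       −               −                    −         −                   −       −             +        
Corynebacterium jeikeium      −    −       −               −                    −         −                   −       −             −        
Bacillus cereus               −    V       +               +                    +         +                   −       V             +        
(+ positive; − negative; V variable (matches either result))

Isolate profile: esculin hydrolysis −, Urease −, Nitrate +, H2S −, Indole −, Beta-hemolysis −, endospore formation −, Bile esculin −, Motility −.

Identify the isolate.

Corynebacterium diphtheriae

Nitrate +: excludes Lactobacillus acidophilus, Erysipelothrix rhusiopathiae, Arcanobacterium haemolyticum, Corynebacterium jeikeium — 5 left.
Motility −: excludes Bacillus subtilis, Bacillus cereus — 3 left.
endospore formation −: excludes Bacillus anthracis — 2 left.
esculin hydrolysis −: all 2 remaining candidates are consistent.
Indole −: all 2 remaining candidates are consistent.
Bile esculin −: all 2 remaining candidates are consistent.
Beta-hemolysis −: all 2 remaining candidates are consistent.
H2S −: all 2 remaining candidates are consistent.
Urease −: excludes Nocardia asteroides — 1 left.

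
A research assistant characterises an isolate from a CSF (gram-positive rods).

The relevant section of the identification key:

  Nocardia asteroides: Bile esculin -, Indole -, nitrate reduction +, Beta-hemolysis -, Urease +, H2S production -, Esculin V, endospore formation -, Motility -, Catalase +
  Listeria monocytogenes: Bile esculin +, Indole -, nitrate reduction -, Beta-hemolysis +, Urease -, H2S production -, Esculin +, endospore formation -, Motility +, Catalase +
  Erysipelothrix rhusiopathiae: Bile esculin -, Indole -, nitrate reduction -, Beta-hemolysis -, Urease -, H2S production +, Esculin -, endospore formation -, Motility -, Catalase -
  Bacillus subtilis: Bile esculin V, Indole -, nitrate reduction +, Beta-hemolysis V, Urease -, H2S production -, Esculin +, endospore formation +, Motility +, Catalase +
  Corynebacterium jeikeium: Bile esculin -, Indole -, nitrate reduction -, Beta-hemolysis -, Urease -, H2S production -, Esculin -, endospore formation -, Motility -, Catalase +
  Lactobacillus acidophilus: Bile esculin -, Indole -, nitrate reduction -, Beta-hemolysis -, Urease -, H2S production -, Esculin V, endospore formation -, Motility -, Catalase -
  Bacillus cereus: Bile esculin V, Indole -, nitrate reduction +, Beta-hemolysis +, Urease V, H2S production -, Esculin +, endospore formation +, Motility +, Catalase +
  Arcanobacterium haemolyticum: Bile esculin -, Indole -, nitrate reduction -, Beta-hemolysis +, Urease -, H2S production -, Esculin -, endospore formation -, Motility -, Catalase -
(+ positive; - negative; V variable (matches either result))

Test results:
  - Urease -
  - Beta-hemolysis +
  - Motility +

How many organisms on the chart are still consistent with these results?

Motility +: excludes 5 organisms — 3 left.
Beta-hemolysis +: all 3 remaining candidates are consistent.
Urease -: all 3 remaining candidates are consistent.
Still consistent: Bacillus cereus, Bacillus subtilis, Listeria monocytogenes.

3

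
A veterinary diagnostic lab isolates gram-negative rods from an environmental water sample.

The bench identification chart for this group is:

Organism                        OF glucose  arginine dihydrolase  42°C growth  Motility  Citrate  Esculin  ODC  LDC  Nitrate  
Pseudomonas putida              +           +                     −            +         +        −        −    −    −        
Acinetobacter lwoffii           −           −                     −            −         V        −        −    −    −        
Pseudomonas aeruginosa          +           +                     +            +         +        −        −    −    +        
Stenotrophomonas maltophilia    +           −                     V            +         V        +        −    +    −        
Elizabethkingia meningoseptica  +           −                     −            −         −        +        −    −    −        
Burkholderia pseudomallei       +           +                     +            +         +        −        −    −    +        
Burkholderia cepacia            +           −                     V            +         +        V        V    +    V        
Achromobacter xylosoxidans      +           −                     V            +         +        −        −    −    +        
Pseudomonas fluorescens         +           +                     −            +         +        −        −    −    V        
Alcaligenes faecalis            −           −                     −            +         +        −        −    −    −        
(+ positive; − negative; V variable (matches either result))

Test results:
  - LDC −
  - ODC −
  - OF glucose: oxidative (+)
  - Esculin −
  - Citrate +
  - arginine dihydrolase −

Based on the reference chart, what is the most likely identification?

Achromobacter xylosoxidans

OF glucose +: excludes Acinetobacter lwoffii, Alcaligenes faecalis — 8 left.
Citrate +: excludes Elizabethkingia meningoseptica — 7 left.
ODC −: all 7 remaining candidates are consistent.
arginine dihydrolase −: excludes Pseudomonas putida, Pseudomonas aeruginosa, Burkholderia pseudomallei, Pseudomonas fluorescens — 3 left.
LDC −: excludes Stenotrophomonas maltophilia, Burkholderia cepacia — 1 left.
Esculin −: the one remaining candidate is consistent.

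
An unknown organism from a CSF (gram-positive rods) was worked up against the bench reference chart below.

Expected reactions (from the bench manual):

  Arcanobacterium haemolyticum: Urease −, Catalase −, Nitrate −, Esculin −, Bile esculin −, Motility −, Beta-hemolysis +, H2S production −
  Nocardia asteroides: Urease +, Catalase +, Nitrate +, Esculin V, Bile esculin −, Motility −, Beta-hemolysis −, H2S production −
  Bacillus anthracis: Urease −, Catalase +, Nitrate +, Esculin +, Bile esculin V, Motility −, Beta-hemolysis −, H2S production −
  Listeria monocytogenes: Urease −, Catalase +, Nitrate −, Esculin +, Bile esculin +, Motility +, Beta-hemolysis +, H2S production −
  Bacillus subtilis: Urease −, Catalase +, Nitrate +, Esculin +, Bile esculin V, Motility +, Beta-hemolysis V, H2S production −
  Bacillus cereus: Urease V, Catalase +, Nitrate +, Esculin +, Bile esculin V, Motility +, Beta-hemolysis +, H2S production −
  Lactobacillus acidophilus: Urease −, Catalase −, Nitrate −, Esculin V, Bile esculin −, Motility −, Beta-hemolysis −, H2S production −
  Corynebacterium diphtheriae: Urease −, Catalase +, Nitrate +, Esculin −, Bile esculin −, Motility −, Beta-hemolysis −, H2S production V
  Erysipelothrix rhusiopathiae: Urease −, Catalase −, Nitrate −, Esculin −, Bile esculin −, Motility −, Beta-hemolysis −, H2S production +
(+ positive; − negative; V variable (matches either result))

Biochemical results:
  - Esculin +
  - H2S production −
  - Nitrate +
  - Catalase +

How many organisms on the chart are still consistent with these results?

Catalase +: excludes Arcanobacterium haemolyticum, Lactobacillus acidophilus, Erysipelothrix rhusiopathiae — 6 left.
H2S production −: all 6 remaining candidates are consistent.
Nitrate +: excludes Listeria monocytogenes — 5 left.
Esculin +: excludes Corynebacterium diphtheriae — 4 left.
Still consistent: Bacillus anthracis, Bacillus cereus, Bacillus subtilis, Nocardia asteroides.

4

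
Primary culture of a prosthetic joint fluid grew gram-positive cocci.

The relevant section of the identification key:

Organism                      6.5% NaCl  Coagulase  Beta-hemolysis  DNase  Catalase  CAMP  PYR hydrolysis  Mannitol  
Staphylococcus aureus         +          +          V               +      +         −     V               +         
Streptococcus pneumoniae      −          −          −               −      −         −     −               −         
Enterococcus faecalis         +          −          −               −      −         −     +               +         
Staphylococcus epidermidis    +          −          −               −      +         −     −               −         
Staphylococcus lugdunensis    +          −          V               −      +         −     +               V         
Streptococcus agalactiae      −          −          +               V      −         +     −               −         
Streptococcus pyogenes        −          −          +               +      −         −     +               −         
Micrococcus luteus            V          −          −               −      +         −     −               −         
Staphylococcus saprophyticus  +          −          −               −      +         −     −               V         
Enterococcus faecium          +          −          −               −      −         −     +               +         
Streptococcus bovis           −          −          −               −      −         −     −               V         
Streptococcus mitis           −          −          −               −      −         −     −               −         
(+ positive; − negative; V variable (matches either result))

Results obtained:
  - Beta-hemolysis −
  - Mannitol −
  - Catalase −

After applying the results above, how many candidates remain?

3

Beta-hemolysis −: excludes Streptococcus agalactiae, Streptococcus pyogenes — 10 left.
Mannitol −: excludes Staphylococcus aureus, Enterococcus faecalis, Enterococcus faecium — 7 left.
Catalase −: excludes Staphylococcus epidermidis, Staphylococcus lugdunensis, Micrococcus luteus, Staphylococcus saprophyticus — 3 left.
Still consistent: Streptococcus bovis, Streptococcus mitis, Streptococcus pneumoniae.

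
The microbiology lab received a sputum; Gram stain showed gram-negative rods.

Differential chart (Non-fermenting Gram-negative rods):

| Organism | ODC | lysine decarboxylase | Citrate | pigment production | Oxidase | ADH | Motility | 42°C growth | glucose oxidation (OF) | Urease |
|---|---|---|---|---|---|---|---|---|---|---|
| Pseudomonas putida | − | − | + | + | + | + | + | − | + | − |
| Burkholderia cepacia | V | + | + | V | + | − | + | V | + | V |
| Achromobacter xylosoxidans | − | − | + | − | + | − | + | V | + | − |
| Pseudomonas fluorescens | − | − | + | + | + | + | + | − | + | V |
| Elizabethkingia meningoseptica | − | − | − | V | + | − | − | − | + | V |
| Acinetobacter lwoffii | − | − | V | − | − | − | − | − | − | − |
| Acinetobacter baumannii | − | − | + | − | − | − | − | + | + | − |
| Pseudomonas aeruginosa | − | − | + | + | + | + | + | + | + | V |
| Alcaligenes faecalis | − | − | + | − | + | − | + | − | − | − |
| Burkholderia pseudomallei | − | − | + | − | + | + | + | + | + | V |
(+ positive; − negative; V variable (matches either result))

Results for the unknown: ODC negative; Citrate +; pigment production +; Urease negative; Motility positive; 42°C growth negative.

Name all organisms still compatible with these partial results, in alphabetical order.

ODC −: all 10 remaining candidates are consistent.
Motility +: excludes Elizabethkingia meningoseptica, Acinetobacter lwoffii, Acinetobacter baumannii — 7 left.
Citrate +: all 7 remaining candidates are consistent.
Urease −: all 7 remaining candidates are consistent.
42°C growth −: excludes Pseudomonas aeruginosa, Burkholderia pseudomallei — 5 left.
pigment production +: excludes Achromobacter xylosoxidans, Alcaligenes faecalis — 3 left.

Burkholderia cepacia, Pseudomonas fluorescens, Pseudomonas putida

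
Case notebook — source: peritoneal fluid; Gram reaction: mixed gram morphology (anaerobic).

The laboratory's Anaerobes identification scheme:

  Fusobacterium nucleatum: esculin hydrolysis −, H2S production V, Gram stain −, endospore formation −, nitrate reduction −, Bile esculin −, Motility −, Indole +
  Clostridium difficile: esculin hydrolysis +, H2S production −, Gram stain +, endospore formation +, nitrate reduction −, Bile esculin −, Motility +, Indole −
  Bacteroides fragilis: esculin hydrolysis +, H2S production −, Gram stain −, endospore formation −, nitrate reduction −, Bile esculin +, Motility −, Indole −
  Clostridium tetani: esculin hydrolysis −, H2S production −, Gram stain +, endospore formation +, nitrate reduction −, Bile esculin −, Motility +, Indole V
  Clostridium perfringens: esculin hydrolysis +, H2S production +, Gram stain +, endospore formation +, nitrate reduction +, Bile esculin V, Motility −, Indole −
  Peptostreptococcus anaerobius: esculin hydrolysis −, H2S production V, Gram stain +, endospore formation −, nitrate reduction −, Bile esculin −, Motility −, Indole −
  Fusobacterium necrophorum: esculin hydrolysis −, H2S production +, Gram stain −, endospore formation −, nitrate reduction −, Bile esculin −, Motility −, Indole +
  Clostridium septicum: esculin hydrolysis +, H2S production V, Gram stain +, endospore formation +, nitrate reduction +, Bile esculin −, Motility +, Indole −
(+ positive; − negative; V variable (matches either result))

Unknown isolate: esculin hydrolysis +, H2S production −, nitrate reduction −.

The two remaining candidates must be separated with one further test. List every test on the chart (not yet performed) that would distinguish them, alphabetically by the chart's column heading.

Bile esculin, endospore formation, Gram stain, Motility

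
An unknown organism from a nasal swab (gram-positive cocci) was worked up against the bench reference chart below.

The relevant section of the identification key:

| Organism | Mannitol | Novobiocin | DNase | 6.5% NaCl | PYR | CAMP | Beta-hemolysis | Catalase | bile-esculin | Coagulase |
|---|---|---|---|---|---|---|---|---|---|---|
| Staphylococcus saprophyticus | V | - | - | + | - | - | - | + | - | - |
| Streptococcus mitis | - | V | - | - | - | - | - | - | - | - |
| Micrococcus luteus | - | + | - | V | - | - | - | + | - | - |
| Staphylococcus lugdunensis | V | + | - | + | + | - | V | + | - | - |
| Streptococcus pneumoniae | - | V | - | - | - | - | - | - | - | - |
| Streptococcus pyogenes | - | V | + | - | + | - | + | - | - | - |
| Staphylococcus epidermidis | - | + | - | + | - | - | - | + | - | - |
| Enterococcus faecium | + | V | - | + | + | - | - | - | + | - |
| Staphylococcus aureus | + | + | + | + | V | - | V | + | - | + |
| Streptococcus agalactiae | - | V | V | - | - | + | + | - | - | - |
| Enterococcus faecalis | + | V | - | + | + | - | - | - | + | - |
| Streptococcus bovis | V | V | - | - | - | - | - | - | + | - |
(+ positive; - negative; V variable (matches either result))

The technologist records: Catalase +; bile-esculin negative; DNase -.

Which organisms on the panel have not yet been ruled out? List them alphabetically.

bile-esculin -: excludes Enterococcus faecium, Enterococcus faecalis, Streptococcus bovis — 9 left.
DNase -: excludes Streptococcus pyogenes, Staphylococcus aureus — 7 left.
Catalase +: excludes Streptococcus mitis, Streptococcus pneumoniae, Streptococcus agalactiae — 4 left.

Micrococcus luteus, Staphylococcus epidermidis, Staphylococcus lugdunensis, Staphylococcus saprophyticus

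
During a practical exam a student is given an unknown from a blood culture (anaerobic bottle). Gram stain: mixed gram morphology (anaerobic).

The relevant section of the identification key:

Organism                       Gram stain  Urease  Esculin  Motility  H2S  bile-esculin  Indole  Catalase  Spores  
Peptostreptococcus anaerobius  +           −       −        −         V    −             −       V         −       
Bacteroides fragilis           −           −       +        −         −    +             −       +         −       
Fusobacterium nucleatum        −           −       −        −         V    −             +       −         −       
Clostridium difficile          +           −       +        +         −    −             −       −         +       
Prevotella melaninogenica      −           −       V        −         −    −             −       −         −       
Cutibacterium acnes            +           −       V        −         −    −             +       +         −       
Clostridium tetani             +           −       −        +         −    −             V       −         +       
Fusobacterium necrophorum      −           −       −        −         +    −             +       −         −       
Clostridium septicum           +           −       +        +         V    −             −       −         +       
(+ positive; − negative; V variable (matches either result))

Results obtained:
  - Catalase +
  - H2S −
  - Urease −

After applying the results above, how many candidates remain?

3

Catalase +: excludes 6 organisms — 3 left.
H2S −: all 3 remaining candidates are consistent.
Urease −: all 3 remaining candidates are consistent.
Still consistent: Bacteroides fragilis, Cutibacterium acnes, Peptostreptococcus anaerobius.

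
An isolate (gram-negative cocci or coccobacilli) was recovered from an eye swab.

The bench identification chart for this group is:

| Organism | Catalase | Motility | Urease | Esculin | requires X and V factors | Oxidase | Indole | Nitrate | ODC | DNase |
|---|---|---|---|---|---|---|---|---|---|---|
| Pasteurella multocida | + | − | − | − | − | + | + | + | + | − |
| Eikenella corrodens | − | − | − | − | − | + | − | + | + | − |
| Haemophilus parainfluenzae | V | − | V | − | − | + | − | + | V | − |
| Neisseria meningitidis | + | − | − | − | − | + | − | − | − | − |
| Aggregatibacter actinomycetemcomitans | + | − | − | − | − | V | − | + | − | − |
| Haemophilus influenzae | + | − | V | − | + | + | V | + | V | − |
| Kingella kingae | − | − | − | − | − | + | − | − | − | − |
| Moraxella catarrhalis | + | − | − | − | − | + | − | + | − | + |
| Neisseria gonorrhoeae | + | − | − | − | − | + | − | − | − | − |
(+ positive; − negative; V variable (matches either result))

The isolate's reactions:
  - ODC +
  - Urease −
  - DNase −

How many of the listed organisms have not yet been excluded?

4

Urease −: all 9 remaining candidates are consistent.
ODC +: excludes 5 organisms — 4 left.
DNase −: all 4 remaining candidates are consistent.
Still consistent: Eikenella corrodens, Haemophilus influenzae, Haemophilus parainfluenzae, Pasteurella multocida.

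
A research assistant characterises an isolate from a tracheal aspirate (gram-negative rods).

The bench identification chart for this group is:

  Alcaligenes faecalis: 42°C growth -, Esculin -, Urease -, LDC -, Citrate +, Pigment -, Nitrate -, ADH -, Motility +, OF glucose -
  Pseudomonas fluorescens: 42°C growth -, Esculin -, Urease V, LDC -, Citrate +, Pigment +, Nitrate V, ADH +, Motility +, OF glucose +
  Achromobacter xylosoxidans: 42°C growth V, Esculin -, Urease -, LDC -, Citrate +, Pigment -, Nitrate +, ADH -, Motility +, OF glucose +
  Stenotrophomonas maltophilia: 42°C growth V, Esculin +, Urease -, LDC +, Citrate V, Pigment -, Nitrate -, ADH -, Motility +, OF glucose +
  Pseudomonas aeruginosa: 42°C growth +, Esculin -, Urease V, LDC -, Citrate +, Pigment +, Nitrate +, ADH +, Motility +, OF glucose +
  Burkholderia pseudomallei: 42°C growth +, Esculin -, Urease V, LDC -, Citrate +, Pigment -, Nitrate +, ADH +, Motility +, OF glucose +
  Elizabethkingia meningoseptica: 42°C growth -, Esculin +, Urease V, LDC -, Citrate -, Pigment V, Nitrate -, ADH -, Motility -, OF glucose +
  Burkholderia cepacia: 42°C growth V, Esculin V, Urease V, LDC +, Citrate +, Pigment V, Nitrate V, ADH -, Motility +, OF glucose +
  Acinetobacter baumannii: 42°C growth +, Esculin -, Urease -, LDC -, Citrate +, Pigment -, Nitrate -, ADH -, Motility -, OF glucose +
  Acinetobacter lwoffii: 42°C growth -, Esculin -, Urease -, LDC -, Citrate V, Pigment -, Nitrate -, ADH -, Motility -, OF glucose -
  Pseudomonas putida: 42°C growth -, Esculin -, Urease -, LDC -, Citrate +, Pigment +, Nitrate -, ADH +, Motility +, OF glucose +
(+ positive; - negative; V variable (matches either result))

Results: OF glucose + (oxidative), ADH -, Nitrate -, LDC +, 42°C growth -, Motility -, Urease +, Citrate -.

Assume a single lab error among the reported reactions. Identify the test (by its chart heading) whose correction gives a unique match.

As reported, no row in the chart matches all 8 reactions.
Reversing ADH → still no organism matches.
Reversing 42°C growth → still no organism matches.
Reversing Urease → still no organism matches.
Reversing Nitrate → still no organism matches.
Reversing Motility → still no organism matches.
Reversing OF glucose → still no organism matches.
Reversing LDC (to -) → unique match: Elizabethkingia meningoseptica.
Reversing Citrate → still no organism matches.

LDC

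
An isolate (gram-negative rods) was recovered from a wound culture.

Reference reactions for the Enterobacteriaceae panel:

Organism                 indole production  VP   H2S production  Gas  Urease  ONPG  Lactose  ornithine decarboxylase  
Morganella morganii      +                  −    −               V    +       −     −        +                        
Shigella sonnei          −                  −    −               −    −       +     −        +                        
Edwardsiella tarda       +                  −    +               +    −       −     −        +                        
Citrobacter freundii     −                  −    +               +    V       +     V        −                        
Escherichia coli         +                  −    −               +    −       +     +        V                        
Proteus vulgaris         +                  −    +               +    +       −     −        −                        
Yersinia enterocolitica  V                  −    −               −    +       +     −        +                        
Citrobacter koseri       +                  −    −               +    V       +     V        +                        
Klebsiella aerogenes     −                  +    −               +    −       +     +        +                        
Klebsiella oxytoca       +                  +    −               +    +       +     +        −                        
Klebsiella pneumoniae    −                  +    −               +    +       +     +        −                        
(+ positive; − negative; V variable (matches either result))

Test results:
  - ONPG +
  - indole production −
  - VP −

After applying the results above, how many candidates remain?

3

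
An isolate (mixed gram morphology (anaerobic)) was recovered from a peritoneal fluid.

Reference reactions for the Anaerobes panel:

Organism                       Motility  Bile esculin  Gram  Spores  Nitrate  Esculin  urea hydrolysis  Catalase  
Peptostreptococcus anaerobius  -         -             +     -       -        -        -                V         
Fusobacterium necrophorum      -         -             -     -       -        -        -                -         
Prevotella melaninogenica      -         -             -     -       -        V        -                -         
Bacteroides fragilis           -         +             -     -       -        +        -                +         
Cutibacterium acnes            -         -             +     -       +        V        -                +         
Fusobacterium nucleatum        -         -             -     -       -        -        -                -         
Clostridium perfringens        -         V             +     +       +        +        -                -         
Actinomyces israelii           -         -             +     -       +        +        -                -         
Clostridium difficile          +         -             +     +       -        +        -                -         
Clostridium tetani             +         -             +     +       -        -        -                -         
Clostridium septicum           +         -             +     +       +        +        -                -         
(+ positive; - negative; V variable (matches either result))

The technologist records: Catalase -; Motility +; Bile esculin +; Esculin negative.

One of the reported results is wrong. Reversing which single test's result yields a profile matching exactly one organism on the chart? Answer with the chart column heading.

As reported, no row in the chart matches all 4 reactions.
Reversing Esculin → still no organism matches.
Reversing Catalase → still no organism matches.
Reversing Bile esculin (to -) → unique match: Clostridium tetani.
Reversing Motility → still no organism matches.

Bile esculin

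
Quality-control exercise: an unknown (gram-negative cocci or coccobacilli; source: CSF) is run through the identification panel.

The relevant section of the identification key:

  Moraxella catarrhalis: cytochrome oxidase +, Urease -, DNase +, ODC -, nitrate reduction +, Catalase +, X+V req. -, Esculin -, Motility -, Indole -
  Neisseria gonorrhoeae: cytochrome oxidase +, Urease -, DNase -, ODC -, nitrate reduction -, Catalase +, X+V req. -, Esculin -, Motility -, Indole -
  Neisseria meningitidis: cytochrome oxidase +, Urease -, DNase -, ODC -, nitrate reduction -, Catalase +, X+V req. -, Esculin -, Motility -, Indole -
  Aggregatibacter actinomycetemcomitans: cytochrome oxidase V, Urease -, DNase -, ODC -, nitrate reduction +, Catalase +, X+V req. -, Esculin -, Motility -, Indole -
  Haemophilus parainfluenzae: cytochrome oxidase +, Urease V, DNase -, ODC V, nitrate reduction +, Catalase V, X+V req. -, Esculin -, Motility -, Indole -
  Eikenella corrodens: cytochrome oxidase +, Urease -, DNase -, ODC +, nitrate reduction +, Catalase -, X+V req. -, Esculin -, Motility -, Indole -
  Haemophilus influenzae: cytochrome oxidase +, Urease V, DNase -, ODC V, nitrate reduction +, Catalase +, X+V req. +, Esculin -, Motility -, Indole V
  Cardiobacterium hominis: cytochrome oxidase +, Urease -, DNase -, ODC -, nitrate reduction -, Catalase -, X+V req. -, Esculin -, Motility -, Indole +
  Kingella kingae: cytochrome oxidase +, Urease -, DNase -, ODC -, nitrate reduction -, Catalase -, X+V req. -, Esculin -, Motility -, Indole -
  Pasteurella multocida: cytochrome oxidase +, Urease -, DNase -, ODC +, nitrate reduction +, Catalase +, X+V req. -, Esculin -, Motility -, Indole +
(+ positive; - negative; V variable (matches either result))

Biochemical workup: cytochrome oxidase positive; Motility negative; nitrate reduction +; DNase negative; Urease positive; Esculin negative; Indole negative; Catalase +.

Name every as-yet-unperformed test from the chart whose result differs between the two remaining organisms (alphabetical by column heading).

cytochrome oxidase +: all 10 remaining candidates are consistent.
DNase -: excludes Moraxella catarrhalis — 9 left.
Indole -: excludes Cardiobacterium hominis, Pasteurella multocida — 7 left.
nitrate reduction +: excludes Neisseria gonorrhoeae, Neisseria meningitidis, Kingella kingae — 4 left.
Catalase +: excludes Eikenella corrodens — 3 left.
Motility -: all 3 remaining candidates are consistent.
Esculin -: all 3 remaining candidates are consistent.
Urease +: excludes Aggregatibacter actinomycetemcomitans — 2 left.
Two candidates remain: Haemophilus influenzae and Haemophilus parainfluenzae.
  ODC: V vs V — variable for at least one, does not separate.
  X+V req.: Haemophilus influenzae +, Haemophilus parainfluenzae - — discriminates.

X+V req.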